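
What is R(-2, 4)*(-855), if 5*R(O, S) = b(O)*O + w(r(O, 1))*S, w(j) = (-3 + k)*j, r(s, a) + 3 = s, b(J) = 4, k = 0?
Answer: -8892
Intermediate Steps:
r(s, a) = -3 + s
w(j) = -3*j (w(j) = (-3 + 0)*j = -3*j)
R(O, S) = 4*O/5 + S*(9 - 3*O)/5 (R(O, S) = (4*O + (-3*(-3 + O))*S)/5 = (4*O + (9 - 3*O)*S)/5 = (4*O + S*(9 - 3*O))/5 = 4*O/5 + S*(9 - 3*O)/5)
R(-2, 4)*(-855) = ((⅘)*(-2) + (⅗)*4*(3 - 1*(-2)))*(-855) = (-8/5 + (⅗)*4*(3 + 2))*(-855) = (-8/5 + (⅗)*4*5)*(-855) = (-8/5 + 12)*(-855) = (52/5)*(-855) = -8892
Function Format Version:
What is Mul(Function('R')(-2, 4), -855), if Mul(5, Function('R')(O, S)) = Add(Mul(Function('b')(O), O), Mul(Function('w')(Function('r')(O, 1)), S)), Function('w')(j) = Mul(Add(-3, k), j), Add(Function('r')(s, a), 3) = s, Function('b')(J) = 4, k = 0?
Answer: -8892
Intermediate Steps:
Function('r')(s, a) = Add(-3, s)
Function('w')(j) = Mul(-3, j) (Function('w')(j) = Mul(Add(-3, 0), j) = Mul(-3, j))
Function('R')(O, S) = Add(Mul(Rational(4, 5), O), Mul(Rational(1, 5), S, Add(9, Mul(-3, O)))) (Function('R')(O, S) = Mul(Rational(1, 5), Add(Mul(4, O), Mul(Mul(-3, Add(-3, O)), S))) = Mul(Rational(1, 5), Add(Mul(4, O), Mul(Add(9, Mul(-3, O)), S))) = Mul(Rational(1, 5), Add(Mul(4, O), Mul(S, Add(9, Mul(-3, O))))) = Add(Mul(Rational(4, 5), O), Mul(Rational(1, 5), S, Add(9, Mul(-3, O)))))
Mul(Function('R')(-2, 4), -855) = Mul(Add(Mul(Rational(4, 5), -2), Mul(Rational(3, 5), 4, Add(3, Mul(-1, -2)))), -855) = Mul(Add(Rational(-8, 5), Mul(Rational(3, 5), 4, Add(3, 2))), -855) = Mul(Add(Rational(-8, 5), Mul(Rational(3, 5), 4, 5)), -855) = Mul(Add(Rational(-8, 5), 12), -855) = Mul(Rational(52, 5), -855) = -8892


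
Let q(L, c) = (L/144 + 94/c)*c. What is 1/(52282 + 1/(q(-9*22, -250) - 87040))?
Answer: 346409/18110955334 ≈ 1.9127e-5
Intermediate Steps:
q(L, c) = c*(94/c + L/144) (q(L, c) = (L*(1/144) + 94/c)*c = (L/144 + 94/c)*c = (94/c + L/144)*c = c*(94/c + L/144))
1/(52282 + 1/(q(-9*22, -250) - 87040)) = 1/(52282 + 1/((94 + (1/144)*(-9*22)*(-250)) - 87040)) = 1/(52282 + 1/((94 + (1/144)*(-198)*(-250)) - 87040)) = 1/(52282 + 1/((94 + 1375/4) - 87040)) = 1/(52282 + 1/(1751/4 - 87040)) = 1/(52282 + 1/(-346409/4)) = 1/(52282 - 4/346409) = 1/(18110955334/346409) = 346409/18110955334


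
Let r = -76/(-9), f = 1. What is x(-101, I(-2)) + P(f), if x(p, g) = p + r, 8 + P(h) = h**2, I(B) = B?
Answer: -896/9 ≈ -99.556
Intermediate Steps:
r = 76/9 (r = -76*(-1/9) = 76/9 ≈ 8.4444)
P(h) = -8 + h**2
x(p, g) = 76/9 + p (x(p, g) = p + 76/9 = 76/9 + p)
x(-101, I(-2)) + P(f) = (76/9 - 101) + (-8 + 1**2) = -833/9 + (-8 + 1) = -833/9 - 7 = -896/9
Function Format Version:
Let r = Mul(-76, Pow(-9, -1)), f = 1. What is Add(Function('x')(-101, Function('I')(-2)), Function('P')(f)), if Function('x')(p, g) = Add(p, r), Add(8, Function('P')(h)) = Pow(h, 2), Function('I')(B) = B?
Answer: Rational(-896, 9) ≈ -99.556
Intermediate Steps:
r = Rational(76, 9) (r = Mul(-76, Rational(-1, 9)) = Rational(76, 9) ≈ 8.4444)
Function('P')(h) = Add(-8, Pow(h, 2))
Function('x')(p, g) = Add(Rational(76, 9), p) (Function('x')(p, g) = Add(p, Rational(76, 9)) = Add(Rational(76, 9), p))
Add(Function('x')(-101, Function('I')(-2)), Function('P')(f)) = Add(Add(Rational(76, 9), -101), Add(-8, Pow(1, 2))) = Add(Rational(-833, 9), Add(-8, 1)) = Add(Rational(-833, 9), -7) = Rational(-896, 9)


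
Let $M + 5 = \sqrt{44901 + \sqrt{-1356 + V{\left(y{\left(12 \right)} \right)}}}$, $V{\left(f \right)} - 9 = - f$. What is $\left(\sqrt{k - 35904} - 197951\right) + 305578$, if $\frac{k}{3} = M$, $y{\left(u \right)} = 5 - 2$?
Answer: $107627 + \sqrt{-35919 + 3 \sqrt{3} \sqrt{14967 + 5 i \sqrt{6}}} \approx 1.0763 \cdot 10^{5} + 187.84 i$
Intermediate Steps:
$y{\left(u \right)} = 3$ ($y{\left(u \right)} = 5 - 2 = 3$)
$V{\left(f \right)} = 9 - f$
$M = -5 + \sqrt{44901 + 15 i \sqrt{6}}$ ($M = -5 + \sqrt{44901 + \sqrt{-1356 + \left(9 - 3\right)}} = -5 + \sqrt{44901 + \sqrt{-1356 + 6}} = -5 + \sqrt{44901 + \sqrt{-1350}} = -5 + \sqrt{44901 + 15 i \sqrt{6}} \approx 206.9 + 0.086698 i$)
$k = -15 + 3 \sqrt{44901 + 15 i \sqrt{6}}$ ($k = 3 \left(-5 + \sqrt{44901 + 15 i \sqrt{6}}\right) = -15 + 3 \sqrt{44901 + 15 i \sqrt{6}} \approx 620.7 + 0.26009 i$)
$\left(\sqrt{k - 35904} - 197951\right) + 305578 = \left(\sqrt{\left(-15 + 3 \sqrt{44901 + 15 i \sqrt{6}}\right) - 35904} - 197951\right) + 305578 = \left(\sqrt{-35919 + 3 \sqrt{44901 + 15 i \sqrt{6}}} - 197951\right) + 305578 = \left(-197951 + \sqrt{-35919 + 3 \sqrt{44901 + 15 i \sqrt{6}}}\right) + 305578 = 107627 + \sqrt{-35919 + 3 \sqrt{44901 + 15 i \sqrt{6}}}$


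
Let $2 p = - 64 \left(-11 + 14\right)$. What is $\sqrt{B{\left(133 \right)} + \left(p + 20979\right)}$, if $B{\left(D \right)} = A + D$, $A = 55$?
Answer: $\sqrt{21071} \approx 145.16$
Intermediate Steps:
$B{\left(D \right)} = 55 + D$
$p = -96$ ($p = \frac{\left(-64\right) \left(-11 + 14\right)}{2} = \frac{\left(-64\right) 3}{2} = \frac{1}{2} \left(-192\right) = -96$)
$\sqrt{B{\left(133 \right)} + \left(p + 20979\right)} = \sqrt{\left(55 + 133\right) + \left(-96 + 20979\right)} = \sqrt{188 + 20883} = \sqrt{21071}$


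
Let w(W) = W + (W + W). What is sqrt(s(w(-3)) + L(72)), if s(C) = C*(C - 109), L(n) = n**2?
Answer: 3*sqrt(694) ≈ 79.032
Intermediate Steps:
w(W) = 3*W (w(W) = W + 2*W = 3*W)
s(C) = C*(-109 + C)
sqrt(s(w(-3)) + L(72)) = sqrt((3*(-3))*(-109 + 3*(-3)) + 72**2) = sqrt(-9*(-109 - 9) + 5184) = sqrt(-9*(-118) + 5184) = sqrt(1062 + 5184) = sqrt(6246) = 3*sqrt(694)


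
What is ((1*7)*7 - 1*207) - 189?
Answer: -347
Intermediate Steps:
((1*7)*7 - 1*207) - 189 = (7*7 - 207) - 189 = (49 - 207) - 189 = -158 - 189 = -347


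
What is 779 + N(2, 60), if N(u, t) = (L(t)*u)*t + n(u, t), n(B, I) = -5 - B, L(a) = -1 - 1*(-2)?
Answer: 892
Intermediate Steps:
L(a) = 1 (L(a) = -1 + 2 = 1)
N(u, t) = -5 - u + t*u (N(u, t) = (1*u)*t + (-5 - u) = u*t + (-5 - u) = t*u + (-5 - u) = -5 - u + t*u)
779 + N(2, 60) = 779 + (-5 - 1*2 + 60*2) = 779 + (-5 - 2 + 120) = 779 + 113 = 892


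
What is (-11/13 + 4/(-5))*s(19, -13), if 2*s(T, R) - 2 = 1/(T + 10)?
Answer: -6313/3770 ≈ -1.6745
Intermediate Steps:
s(T, R) = 1 + 1/(2*(10 + T)) (s(T, R) = 1 + 1/(2*(T + 10)) = 1 + 1/(2*(10 + T)))
(-11/13 + 4/(-5))*s(19, -13) = (-11/13 + 4/(-5))*((21/2 + 19)/(10 + 19)) = (-11*1/13 + 4*(-1/5))*((59/2)/29) = (-11/13 - 4/5)*((1/29)*(59/2)) = -107/65*59/58 = -6313/3770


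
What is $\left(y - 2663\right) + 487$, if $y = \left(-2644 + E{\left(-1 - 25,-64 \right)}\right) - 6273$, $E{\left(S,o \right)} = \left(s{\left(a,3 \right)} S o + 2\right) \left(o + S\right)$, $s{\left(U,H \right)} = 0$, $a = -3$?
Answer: $-11273$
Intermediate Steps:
$E{\left(S,o \right)} = 2 S + 2 o$ ($E{\left(S,o \right)} = \left(0 S o + 2\right) \left(o + S\right) = \left(0 o + 2\right) \left(S + o\right) = \left(0 + 2\right) \left(S + o\right) = 2 \left(S + o\right) = 2 S + 2 o$)
$y = -9097$ ($y = \left(-2644 + \left(2 \left(-1 - 25\right) + 2 \left(-64\right)\right)\right) - 6273 = \left(-2644 + \left(2 \left(-26\right) - 128\right)\right) - 6273 = \left(-2644 - 180\right) - 6273 = -2824 - 6273 = -9097$)
$\left(y - 2663\right) + 487 = \left(-9097 - 2663\right) + 487 = -11760 + 487 = -11273$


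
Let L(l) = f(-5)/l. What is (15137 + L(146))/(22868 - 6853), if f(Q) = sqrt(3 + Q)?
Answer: 15137/16015 + I*sqrt(2)/2338190 ≈ 0.94518 + 6.0483e-7*I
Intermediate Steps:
L(l) = I*sqrt(2)/l (L(l) = sqrt(3 - 5)/l = sqrt(-2)/l = (I*sqrt(2))/l = I*sqrt(2)/l)
(15137 + L(146))/(22868 - 6853) = (15137 + I*sqrt(2)/146)/(22868 - 6853) = (15137 + I*sqrt(2)*(1/146))/16015 = (15137 + I*sqrt(2)/146)*(1/16015) = 15137/16015 + I*sqrt(2)/2338190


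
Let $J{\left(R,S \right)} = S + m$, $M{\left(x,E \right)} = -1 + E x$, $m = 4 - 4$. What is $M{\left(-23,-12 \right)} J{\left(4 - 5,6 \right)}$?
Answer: $1650$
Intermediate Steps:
$m = 0$
$J{\left(R,S \right)} = S$ ($J{\left(R,S \right)} = S + 0 = S$)
$M{\left(-23,-12 \right)} J{\left(4 - 5,6 \right)} = \left(-1 - -276\right) 6 = \left(-1 + 276\right) 6 = 275 \cdot 6 = 1650$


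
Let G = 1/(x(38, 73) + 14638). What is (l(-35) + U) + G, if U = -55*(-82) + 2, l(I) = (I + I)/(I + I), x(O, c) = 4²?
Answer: 66133503/14654 ≈ 4513.0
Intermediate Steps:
x(O, c) = 16
l(I) = 1 (l(I) = (2*I)/((2*I)) = (2*I)*(1/(2*I)) = 1)
G = 1/14654 (G = 1/(16 + 14638) = 1/14654 ≈ 6.8241e-5)
U = 4512 (U = 4510 + 2 = 4512)
(l(-35) + U) + G = (1 + 4512) + 1/14654 = 4513 + 1/14654 = 66133503/14654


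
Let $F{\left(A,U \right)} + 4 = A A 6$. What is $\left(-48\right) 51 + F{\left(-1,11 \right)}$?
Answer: $-2446$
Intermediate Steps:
$F{\left(A,U \right)} = -4 + 6 A^{2}$ ($F{\left(A,U \right)} = -4 + A A 6 = -4 + A^{2} \cdot 6 = -4 + 6 A^{2}$)
$\left(-48\right) 51 + F{\left(-1,11 \right)} = \left(-48\right) 51 - \left(4 - 6 \left(-1\right)^{2}\right) = -2448 + \left(-4 + 6 \cdot 1\right) = -2448 + \left(-4 + 6\right) = -2448 + 2 = -2446$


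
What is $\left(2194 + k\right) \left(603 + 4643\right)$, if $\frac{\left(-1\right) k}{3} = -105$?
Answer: $13162214$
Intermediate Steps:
$k = 315$ ($k = \left(-3\right) \left(-105\right) = 315$)
$\left(2194 + k\right) \left(603 + 4643\right) = \left(2194 + 315\right) \left(603 + 4643\right) = 2509 \cdot 5246 = 13162214$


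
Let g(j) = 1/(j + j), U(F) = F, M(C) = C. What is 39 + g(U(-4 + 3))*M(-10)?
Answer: 44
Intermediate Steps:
g(j) = 1/(2*j)
39 + g(U(-4 + 3))*M(-10) = 39 + (1/(2*(-4 + 3)))*(-10) = 39 + ((½)/(-1))*(-10) = 39 + ((½)*(-1))*(-10) = 39 - ½*(-10) = 39 + 5 = 44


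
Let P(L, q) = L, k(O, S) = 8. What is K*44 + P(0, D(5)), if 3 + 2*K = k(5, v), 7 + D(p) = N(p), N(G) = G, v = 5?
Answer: 110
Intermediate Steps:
D(p) = -7 + p
K = 5/2 (K = -3/2 + (½)*8 = -3/2 + 4 = 5/2 ≈ 2.5000)
K*44 + P(0, D(5)) = (5/2)*44 + 0 = 110 + 0 = 110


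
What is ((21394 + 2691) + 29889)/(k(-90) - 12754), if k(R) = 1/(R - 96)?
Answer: -10039164/2372245 ≈ -4.2319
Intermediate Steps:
k(R) = 1/(-96 + R)
((21394 + 2691) + 29889)/(k(-90) - 12754) = ((21394 + 2691) + 29889)/(1/(-96 - 90) - 12754) = (24085 + 29889)/(1/(-186) - 12754) = 53974/(-1/186 - 12754) = 53974/(-2372245/186) = 53974*(-186/2372245) = -10039164/2372245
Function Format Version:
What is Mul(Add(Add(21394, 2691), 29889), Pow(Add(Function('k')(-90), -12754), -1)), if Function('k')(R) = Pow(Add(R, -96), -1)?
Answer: Rational(-10039164, 2372245) ≈ -4.2319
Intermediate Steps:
Function('k')(R) = Pow(Add(-96, R), -1)
Mul(Add(Add(21394, 2691), 29889), Pow(Add(Function('k')(-90), -12754), -1)) = Mul(Add(Add(21394, 2691), 29889), Pow(Add(Pow(Add(-96, -90), -1), -12754), -1)) = Mul(Add(24085, 29889), Pow(Add(Pow(-186, -1), -12754), -1)) = Mul(53974, Pow(Add(Rational(-1, 186), -12754), -1)) = Mul(53974, Pow(Rational(-2372245, 186), -1)) = Mul(53974, Rational(-186, 2372245)) = Rational(-10039164, 2372245)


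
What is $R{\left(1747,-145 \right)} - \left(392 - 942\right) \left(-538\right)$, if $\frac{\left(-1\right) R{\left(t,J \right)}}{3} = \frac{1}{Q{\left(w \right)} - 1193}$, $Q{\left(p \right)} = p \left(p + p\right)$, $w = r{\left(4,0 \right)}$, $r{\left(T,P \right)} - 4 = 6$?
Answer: $- \frac{97942899}{331} \approx -2.959 \cdot 10^{5}$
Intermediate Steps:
$r{\left(T,P \right)} = 10$ ($r{\left(T,P \right)} = 4 + 6 = 10$)
$w = 10$
$Q{\left(p \right)} = 2 p^{2}$ ($Q{\left(p \right)} = p 2 p = 2 p^{2}$)
$R{\left(t,J \right)} = \frac{1}{331}$ ($R{\left(t,J \right)} = - \frac{3}{2 \cdot 10^{2} - 1193} = - \frac{3}{2 \cdot 100 - 1193} = - \frac{3}{200 - 1193} = - \frac{3}{-993} = \left(-3\right) \left(- \frac{1}{993}\right) = \frac{1}{331}$)
$R{\left(1747,-145 \right)} - \left(392 - 942\right) \left(-538\right) = \frac{1}{331} - \left(392 - 942\right) \left(-538\right) = \frac{1}{331} - \left(-550\right) \left(-538\right) = \frac{1}{331} - 295900 = - \frac{97942899}{331}$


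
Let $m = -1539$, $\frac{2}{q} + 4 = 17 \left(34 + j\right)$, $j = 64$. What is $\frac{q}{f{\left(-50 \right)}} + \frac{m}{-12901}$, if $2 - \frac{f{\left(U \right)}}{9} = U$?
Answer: $\frac{31502227}{264068532} \approx 0.1193$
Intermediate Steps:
$f{\left(U \right)} = 18 - 9 U$
$q = \frac{1}{831}$ ($q = \frac{2}{-4 + 17 \left(34 + 64\right)} = \frac{2}{-4 + 17 \cdot 98} = \frac{2}{-4 + 1666} = \frac{2}{1662} = 2 \cdot \frac{1}{1662} = \frac{1}{831} \approx 0.0012034$)
$\frac{q}{f{\left(-50 \right)}} + \frac{m}{-12901} = \frac{1}{831 \left(18 - -450\right)} - \frac{1539}{-12901} = \frac{1}{831 \left(18 + 450\right)} - - \frac{81}{679} = \frac{1}{831 \cdot 468} + \frac{81}{679} = \frac{1}{831} \cdot \frac{1}{468} + \frac{81}{679} = \frac{1}{388908} + \frac{81}{679} = \frac{31502227}{264068532}$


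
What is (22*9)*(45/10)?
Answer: 891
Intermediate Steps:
(22*9)*(45/10) = 198*(45*(1/10)) = 198*(9/2) = 891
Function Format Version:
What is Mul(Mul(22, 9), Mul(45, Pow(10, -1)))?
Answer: 891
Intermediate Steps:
Mul(Mul(22, 9), Mul(45, Pow(10, -1))) = Mul(198, Mul(45, Rational(1, 10))) = Mul(198, Rational(9, 2)) = 891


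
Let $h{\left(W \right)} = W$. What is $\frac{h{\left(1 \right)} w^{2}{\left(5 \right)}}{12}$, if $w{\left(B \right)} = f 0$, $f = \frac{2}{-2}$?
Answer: $0$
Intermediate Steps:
$f = -1$ ($f = 2 \left(- \frac{1}{2}\right) = -1$)
$w{\left(B \right)} = 0$ ($w{\left(B \right)} = \left(-1\right) 0 = 0$)
$\frac{h{\left(1 \right)} w^{2}{\left(5 \right)}}{12} = \frac{1 \cdot 0^{2}}{12} = 1 \cdot 0 \cdot \frac{1}{12} = 0 \cdot \frac{1}{12} = 0$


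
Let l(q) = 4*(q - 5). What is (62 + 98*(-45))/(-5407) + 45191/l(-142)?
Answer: -241791113/3179316 ≈ -76.051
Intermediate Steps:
l(q) = -20 + 4*q (l(q) = 4*(-5 + q) = -20 + 4*q)
(62 + 98*(-45))/(-5407) + 45191/l(-142) = (62 + 98*(-45))/(-5407) + 45191/(-20 + 4*(-142)) = (62 - 4410)*(-1/5407) + 45191/(-20 - 568) = -4348*(-1/5407) + 45191/(-588) = 4348/5407 + 45191*(-1/588) = 4348/5407 - 45191/588 = -241791113/3179316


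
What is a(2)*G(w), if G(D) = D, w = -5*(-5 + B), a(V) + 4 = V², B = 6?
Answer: 0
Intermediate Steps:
a(V) = -4 + V²
w = -5 (w = -5*(-5 + 6) = -5*1 = -5)
a(2)*G(w) = (-4 + 2²)*(-5) = (-4 + 4)*(-5) = 0*(-5) = 0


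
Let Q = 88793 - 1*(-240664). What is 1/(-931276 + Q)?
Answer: -1/601819 ≈ -1.6616e-6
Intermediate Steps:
Q = 329457 (Q = 88793 + 240664 = 329457)
1/(-931276 + Q) = 1/(-931276 + 329457) = 1/(-601819) = -1/601819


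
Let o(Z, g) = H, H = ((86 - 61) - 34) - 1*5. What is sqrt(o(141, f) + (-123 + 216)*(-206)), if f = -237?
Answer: 2*I*sqrt(4793) ≈ 138.46*I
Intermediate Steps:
H = -14 (H = (25 - 34) - 5 = -9 - 5 = -14)
o(Z, g) = -14
sqrt(o(141, f) + (-123 + 216)*(-206)) = sqrt(-14 + (-123 + 216)*(-206)) = sqrt(-14 + 93*(-206)) = sqrt(-14 - 19158) = sqrt(-19172) = 2*I*sqrt(4793)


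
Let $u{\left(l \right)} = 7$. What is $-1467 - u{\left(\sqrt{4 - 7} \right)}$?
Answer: $-1474$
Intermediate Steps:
$-1467 - u{\left(\sqrt{4 - 7} \right)} = -1467 - 7 = -1474$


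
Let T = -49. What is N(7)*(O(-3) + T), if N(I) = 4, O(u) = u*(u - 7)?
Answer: -76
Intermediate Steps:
O(u) = u*(-7 + u)
N(7)*(O(-3) + T) = 4*(-3*(-7 - 3) - 49) = 4*(-3*(-10) - 49) = 4*(30 - 49) = 4*(-19) = -76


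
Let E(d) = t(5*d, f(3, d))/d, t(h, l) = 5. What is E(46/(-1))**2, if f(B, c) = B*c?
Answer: 25/2116 ≈ 0.011815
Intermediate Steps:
E(d) = 5/d
E(46/(-1))**2 = (5/((46/(-1))))**2 = (5/((46*(-1))))**2 = (5/(-46))**2 = (5*(-1/46))**2 = (-5/46)**2 = 25/2116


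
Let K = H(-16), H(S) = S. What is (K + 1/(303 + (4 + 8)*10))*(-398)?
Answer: 2693266/423 ≈ 6367.1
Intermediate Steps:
K = -16
(K + 1/(303 + (4 + 8)*10))*(-398) = (-16 + 1/(303 + (4 + 8)*10))*(-398) = (-16 + 1/(303 + 12*10))*(-398) = (-16 + 1/(303 + 120))*(-398) = (-16 + 1/423)*(-398) = -6767/423*(-398) = 2693266/423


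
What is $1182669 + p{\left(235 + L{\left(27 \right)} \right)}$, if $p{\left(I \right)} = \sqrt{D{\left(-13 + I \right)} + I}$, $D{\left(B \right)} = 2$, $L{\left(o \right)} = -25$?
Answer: $1182669 + 2 \sqrt{53} \approx 1.1827 \cdot 10^{6}$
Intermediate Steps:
$p{\left(I \right)} = \sqrt{2 + I}$
$1182669 + p{\left(235 + L{\left(27 \right)} \right)} = 1182669 + \sqrt{2 + \left(235 - 25\right)} = 1182669 + \sqrt{2 + 210} = 1182669 + \sqrt{212} = 1182669 + 2 \sqrt{53}$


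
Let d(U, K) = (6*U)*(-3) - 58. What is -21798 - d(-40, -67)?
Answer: -22460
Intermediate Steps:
d(U, K) = -58 - 18*U (d(U, K) = -18*U - 58 = -58 - 18*U)
-21798 - d(-40, -67) = -21798 - (-58 - 18*(-40)) = -21798 - (-58 + 720) = -21798 - 1*662 = -21798 - 662 = -22460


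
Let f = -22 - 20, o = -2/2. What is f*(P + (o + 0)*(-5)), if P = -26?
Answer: 882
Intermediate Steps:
o = -1 (o = -2*½ = -1)
f = -42
f*(P + (o + 0)*(-5)) = -42*(-26 + (-1 + 0)*(-5)) = -42*(-26 - 1*(-5)) = -42*(-26 + 5) = -42*(-21) = 882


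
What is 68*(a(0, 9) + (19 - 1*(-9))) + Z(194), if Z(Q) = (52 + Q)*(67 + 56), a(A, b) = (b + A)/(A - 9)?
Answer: 32094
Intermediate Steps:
a(A, b) = (A + b)/(-9 + A)
Z(Q) = 6396 + 123*Q (Z(Q) = (52 + Q)*123 = 6396 + 123*Q)
68*(a(0, 9) + (19 - 1*(-9))) + Z(194) = 68*((0 + 9)/(-9 + 0) + (19 - 1*(-9))) + (6396 + 123*194) = 68*(9/(-9) + (19 + 9)) + (6396 + 23862) = 68*(-⅑*9 + 28) + 30258 = 68*(-1 + 28) + 30258 = 68*27 + 30258 = 1836 + 30258 = 32094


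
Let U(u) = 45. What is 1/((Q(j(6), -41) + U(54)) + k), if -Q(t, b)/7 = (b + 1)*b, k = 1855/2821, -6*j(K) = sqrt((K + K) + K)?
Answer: -403/4608040 ≈ -8.7456e-5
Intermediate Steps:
j(K) = -sqrt(3)*sqrt(K)/6 (j(K) = -sqrt((K + K) + K)/6 = -sqrt(2*K + K)/6 = -sqrt(3)*sqrt(K)/6)
k = 265/403 (k = 1855*(1/2821) = 265/403 ≈ 0.65757)
Q(t, b) = -7*b*(1 + b) (Q(t, b) = -7*(b + 1)*b = -7*(1 + b)*b = -7*b*(1 + b))
1/((Q(j(6), -41) + U(54)) + k) = 1/((-7*(-41)*(1 - 41) + 45) + 265/403) = 1/((-7*(-41)*(-40) + 45) + 265/403) = 1/((-11480 + 45) + 265/403) = 1/(-11435 + 265/403) = 1/(-4608040/403) = -403/4608040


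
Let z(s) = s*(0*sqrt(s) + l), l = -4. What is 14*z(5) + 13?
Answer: -267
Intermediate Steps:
z(s) = -4*s (z(s) = s*(0*sqrt(s) - 4) = s*(0 - 4) = s*(-4) = -4*s)
14*z(5) + 13 = 14*(-4*5) + 13 = 14*(-20) + 13 = -280 + 13 = -267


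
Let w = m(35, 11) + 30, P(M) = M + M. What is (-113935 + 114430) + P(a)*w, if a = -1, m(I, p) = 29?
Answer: 377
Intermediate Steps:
P(M) = 2*M
w = 59 (w = 29 + 30 = 59)
(-113935 + 114430) + P(a)*w = (-113935 + 114430) + (2*(-1))*59 = 495 - 2*59 = 495 - 118 = 377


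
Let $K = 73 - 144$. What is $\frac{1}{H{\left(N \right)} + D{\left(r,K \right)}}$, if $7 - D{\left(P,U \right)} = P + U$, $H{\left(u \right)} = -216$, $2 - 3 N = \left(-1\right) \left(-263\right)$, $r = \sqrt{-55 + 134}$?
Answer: $- \frac{138}{18965} + \frac{\sqrt{79}}{18965} \approx -0.0068079$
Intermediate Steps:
$r = \sqrt{79} \approx 8.8882$
$N = -87$ ($N = \frac{2}{3} - \frac{\left(-1\right) \left(-263\right)}{3} = \frac{2}{3} - \frac{263}{3} = -87$)
$K = -71$ ($K = 73 - 144 = -71$)
$D{\left(P,U \right)} = 7 - P - U$ ($D{\left(P,U \right)} = 7 - \left(P + U\right) = 7 - P - U$)
$\frac{1}{H{\left(N \right)} + D{\left(r,K \right)}} = \frac{1}{-216 - \left(-78 + \sqrt{79}\right)} = \frac{1}{-216 + \left(7 - \sqrt{79} + 71\right)} = \frac{1}{-216 + \left(78 - \sqrt{79}\right)} = \frac{1}{-138 - \sqrt{79}}$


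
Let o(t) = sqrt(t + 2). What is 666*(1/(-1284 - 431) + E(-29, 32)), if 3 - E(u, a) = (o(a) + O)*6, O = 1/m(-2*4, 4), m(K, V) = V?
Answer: 1712619/1715 - 3996*sqrt(34) ≈ -22302.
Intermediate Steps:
o(t) = sqrt(2 + t)
O = 1/4 ≈ 0.25000
E(u, a) = 3/2 - 6*sqrt(2 + a) (E(u, a) = 3 - (sqrt(2 + a) + 1/4)*6 = 3 - (1/4 + sqrt(2 + a))*6 = 3 - (3/2 + 6*sqrt(2 + a)) = 3 + (-3/2 - 6*sqrt(2 + a)) = 3/2 - 6*sqrt(2 + a))
666*(1/(-1284 - 431) + E(-29, 32)) = 666*(1/(-1284 - 431) + (3/2 - 6*sqrt(2 + 32))) = 666*(1/(-1715) + (3/2 - 6*sqrt(34))) = 666*(-1/1715 + (3/2 - 6*sqrt(34))) = 666*(5143/3430 - 6*sqrt(34)) = 1712619/1715 - 3996*sqrt(34)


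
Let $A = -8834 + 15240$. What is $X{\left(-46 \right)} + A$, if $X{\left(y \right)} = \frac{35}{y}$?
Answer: $\frac{294641}{46} \approx 6405.2$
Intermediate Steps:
$A = 6406$
$X{\left(-46 \right)} + A = \frac{35}{-46} + 6406 = 35 \left(- \frac{1}{46}\right) + 6406 = - \frac{35}{46} + 6406 = \frac{294641}{46}$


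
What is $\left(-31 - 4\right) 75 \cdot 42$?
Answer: $-110250$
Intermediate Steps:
$\left(-31 - 4\right) 75 \cdot 42 = \left(-35\right) 75 \cdot 42 = \left(-2625\right) 42 = -110250$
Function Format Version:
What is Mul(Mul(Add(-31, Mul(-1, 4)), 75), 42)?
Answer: -110250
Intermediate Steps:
Mul(Mul(Add(-31, Mul(-1, 4)), 75), 42) = Mul(Mul(Add(-31, -4), 75), 42) = Mul(Mul(-35, 75), 42) = Mul(-2625, 42) = -110250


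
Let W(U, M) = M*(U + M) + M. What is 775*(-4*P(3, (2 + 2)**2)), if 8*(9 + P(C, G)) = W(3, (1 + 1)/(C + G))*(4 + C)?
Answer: 9648750/361 ≈ 26728.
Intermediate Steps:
W(U, M) = M + M*(M + U) (W(U, M) = M*(M + U) + M = M + M*(M + U))
P(C, G) = -9 + (4 + C)*(4 + 2/(C + G))/(4*(C + G)) (P(C, G) = -9 + ((((1 + 1)/(C + G))*(1 + (1 + 1)/(C + G) + 3))*(4 + C))/8 = -9 + (((2/(C + G))*(1 + 2/(C + G) + 3))*(4 + C))/8 = -9 + (((2/(C + G))*(4 + 2/(C + G)))*(4 + C))/8 = -9 + ((2*(4 + 2/(C + G))/(C + G))*(4 + C))/8 = -9 + (2*(4 + C)*(4 + 2/(C + G))/(C + G))/8 = -9 + (4 + C)*(4 + 2/(C + G))/(4*(C + G)))
775*(-4*P(3, (2 + 2)**2)) = 775*(-2*(4 - 18*(3 + (2 + 2)**2)**2 + 8*3 + 8*(2 + 2)**2 + 3*(1 + 2*3 + 2*(2 + 2)**2))/(3 + (2 + 2)**2)**2) = 775*(-2*(4 - 18*(3 + 4**2)**2 + 24 + 8*4**2 + 3*(1 + 6 + 2*4**2))/(3 + 4**2)**2) = 775*(-2*(4 - 18*(3 + 16)**2 + 24 + 8*16 + 3*(1 + 6 + 2*16))/(3 + 16)**2) = 775*(-2*(4 - 18*19**2 + 24 + 128 + 3*(1 + 6 + 32))/19**2) = 775*(-2*(4 - 18*361 + 24 + 128 + 3*39)/361) = 775*(-2*(4 - 6498 + 24 + 128 + 117)/361) = 775*(-2*(-6225)/361) = 775*(-4*(-6225/722)) = 775*(12450/361) = 9648750/361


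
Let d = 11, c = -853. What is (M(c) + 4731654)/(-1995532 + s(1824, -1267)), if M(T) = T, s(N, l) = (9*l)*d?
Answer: -4730801/2120965 ≈ -2.2305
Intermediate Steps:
s(N, l) = 99*l (s(N, l) = (9*l)*11 = 99*l)
(M(c) + 4731654)/(-1995532 + s(1824, -1267)) = (-853 + 4731654)/(-1995532 + 99*(-1267)) = 4730801/(-1995532 - 125433) = 4730801/(-2120965) = 4730801*(-1/2120965) = -4730801/2120965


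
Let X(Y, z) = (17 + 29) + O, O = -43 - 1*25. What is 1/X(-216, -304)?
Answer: -1/22 ≈ -0.045455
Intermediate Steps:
O = -68 (O = -43 - 25 = -68)
X(Y, z) = -22 (X(Y, z) = (17 + 29) - 68 = 46 - 68 = -22)
1/X(-216, -304) = 1/(-22) = -1/22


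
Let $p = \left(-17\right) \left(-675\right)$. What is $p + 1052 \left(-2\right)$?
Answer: $9371$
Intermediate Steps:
$p = 11475$
$p + 1052 \left(-2\right) = 11475 + 1052 \left(-2\right) = 11475 - 2104 = 9371$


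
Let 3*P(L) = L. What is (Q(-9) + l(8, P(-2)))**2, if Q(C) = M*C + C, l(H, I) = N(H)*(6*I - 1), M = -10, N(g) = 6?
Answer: 2601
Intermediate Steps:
P(L) = L/3
l(H, I) = -6 + 36*I (l(H, I) = 6*(6*I - 1) = 6*(-1 + 6*I) = -6 + 36*I)
Q(C) = -9*C (Q(C) = -10*C + C = -9*C)
(Q(-9) + l(8, P(-2)))**2 = (-9*(-9) + (-6 + 36*((1/3)*(-2))))**2 = (81 + (-6 + 36*(-2/3)))**2 = (81 + (-6 - 24))**2 = (81 - 30)**2 = 51**2 = 2601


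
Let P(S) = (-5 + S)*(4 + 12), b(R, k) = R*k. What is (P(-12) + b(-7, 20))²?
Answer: 169744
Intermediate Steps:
P(S) = -80 + 16*S (P(S) = (-5 + S)*16 = -80 + 16*S)
(P(-12) + b(-7, 20))² = ((-80 + 16*(-12)) - 7*20)² = ((-80 - 192) - 140)² = (-272 - 140)² = (-412)² = 169744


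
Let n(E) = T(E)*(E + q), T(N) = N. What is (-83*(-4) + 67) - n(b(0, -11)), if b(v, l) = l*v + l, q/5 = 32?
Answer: 2038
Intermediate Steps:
q = 160 (q = 5*32 = 160)
b(v, l) = l + l*v
n(E) = E*(160 + E) (n(E) = E*(E + 160) = E*(160 + E))
(-83*(-4) + 67) - n(b(0, -11)) = (-83*(-4) + 67) - (-11*(1 + 0))*(160 - 11*(1 + 0)) = (332 + 67) - (-11*1)*(160 - 11*1) = 399 - (-11)*(160 - 11) = 399 - (-11)*149 = 399 - 1*(-1639) = 399 + 1639 = 2038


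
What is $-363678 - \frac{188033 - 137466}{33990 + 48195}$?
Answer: $- \frac{29888926997}{82185} \approx -3.6368 \cdot 10^{5}$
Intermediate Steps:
$-363678 - \frac{188033 - 137466}{33990 + 48195} = -363678 - \frac{50567}{82185} = - \frac{29888926997}{82185}$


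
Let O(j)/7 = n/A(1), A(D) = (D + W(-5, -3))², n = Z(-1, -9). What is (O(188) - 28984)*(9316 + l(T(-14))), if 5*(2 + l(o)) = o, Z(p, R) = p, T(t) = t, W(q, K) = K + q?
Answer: -9445700284/35 ≈ -2.6988e+8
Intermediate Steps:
n = -1
l(o) = -2 + o/5
A(D) = (-8 + D)² (A(D) = (D + (-3 - 5))² = (D - 8)² = (-8 + D)²)
O(j) = -⅐ (O(j) = 7*(-1/((-8 + 1)²)) = 7*(-1/((-7)²)) = 7*(-1/49) = -⅐)
(O(188) - 28984)*(9316 + l(T(-14))) = (-⅐ - 28984)*(9316 + (-2 + (⅕)*(-14))) = -202889*(9316 + (-2 - 14/5))/7 = -202889*(9316 - 24/5)/7 = -202889/7*46556/5 = -9445700284/35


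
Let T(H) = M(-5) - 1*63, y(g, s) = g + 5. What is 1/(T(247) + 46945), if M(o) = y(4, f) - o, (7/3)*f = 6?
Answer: 1/46896 ≈ 2.1324e-5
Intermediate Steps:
f = 18/7 (f = (3/7)*6 = 18/7 ≈ 2.5714)
y(g, s) = 5 + g
M(o) = 9 - o (M(o) = (5 + 4) - o = 9 - o)
T(H) = -49 (T(H) = (9 - 1*(-5)) - 1*63 = (9 + 5) - 63 = 14 - 63 = -49)
1/(T(247) + 46945) = 1/(-49 + 46945) = 1/46896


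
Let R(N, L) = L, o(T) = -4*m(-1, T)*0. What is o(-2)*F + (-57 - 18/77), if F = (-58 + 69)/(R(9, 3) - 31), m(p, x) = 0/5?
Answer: -4407/77 ≈ -57.234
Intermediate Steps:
m(p, x) = 0 (m(p, x) = 0*(⅕) = 0)
o(T) = 0 (o(T) = -4*0*0 = 0*0 = 0)
F = -11/28 (F = (-58 + 69)/(3 - 31) = 11/(-28) = 11*(-1/28) = -11/28 ≈ -0.39286)
o(-2)*F + (-57 - 18/77) = 0*(-11/28) + (-57 - 18/77) = 0 + (-57 - 18/77) = 0 - 4407/77 = -4407/77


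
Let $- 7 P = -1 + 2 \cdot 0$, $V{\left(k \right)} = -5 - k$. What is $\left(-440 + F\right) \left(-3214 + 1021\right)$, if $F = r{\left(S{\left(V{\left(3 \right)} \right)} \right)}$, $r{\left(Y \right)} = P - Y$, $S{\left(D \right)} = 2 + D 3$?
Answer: $\frac{6414525}{7} \approx 9.1636 \cdot 10^{5}$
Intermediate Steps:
$P = \frac{1}{7}$ ($P = - \frac{-1 + 2 \cdot 0}{7} = - \frac{-1 + 0}{7} = \left(- \frac{1}{7}\right) \left(-1\right) = \frac{1}{7} \approx 0.14286$)
$S{\left(D \right)} = 2 + 3 D$
$r{\left(Y \right)} = \frac{1}{7} - Y$
$F = \frac{155}{7}$ ($F = \frac{1}{7} - \left(2 + 3 \left(-5 - 3\right)\right) = \frac{1}{7} - \left(2 + 3 \left(-8\right)\right) = \frac{1}{7} - \left(2 - 24\right) = \frac{1}{7} - -22 = \frac{1}{7} + 22 = \frac{155}{7} \approx 22.143$)
$\left(-440 + F\right) \left(-3214 + 1021\right) = \left(-440 + \frac{155}{7}\right) \left(-3214 + 1021\right) = \left(- \frac{2925}{7}\right) \left(-2193\right) = \frac{6414525}{7}$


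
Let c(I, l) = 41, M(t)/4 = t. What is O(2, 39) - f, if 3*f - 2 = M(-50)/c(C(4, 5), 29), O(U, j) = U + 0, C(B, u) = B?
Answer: 364/123 ≈ 2.9594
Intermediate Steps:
M(t) = 4*t
O(U, j) = U
f = -118/123 (f = ⅔ + ((4*(-50))/41)/3 = ⅔ + (-200*1/41)/3 = ⅔ + (⅓)*(-200/41) = ⅔ - 200/123 = -118/123 ≈ -0.95935)
O(2, 39) - f = 2 - 1*(-118/123) = 2 + 118/123 = 364/123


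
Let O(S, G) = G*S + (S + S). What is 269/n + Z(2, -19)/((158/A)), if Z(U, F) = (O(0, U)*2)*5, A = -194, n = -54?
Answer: -269/54 ≈ -4.9815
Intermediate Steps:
O(S, G) = 2*S + G*S (O(S, G) = G*S + 2*S = 2*S + G*S)
Z(U, F) = 0 (Z(U, F) = ((0*(2 + U))*2)*5 = (0*2)*5 = 0*5 = 0)
269/n + Z(2, -19)/((158/A)) = 269/(-54) + 0/((158/(-194))) = 269*(-1/54) + 0/((158*(-1/194))) = -269/54 + 0/(-79/97) = -269/54 + 0*(-97/79) = -269/54 + 0 = -269/54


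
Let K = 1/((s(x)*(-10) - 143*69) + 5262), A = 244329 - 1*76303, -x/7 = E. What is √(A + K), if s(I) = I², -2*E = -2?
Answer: √4361791129555/5095 ≈ 409.91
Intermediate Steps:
E = 1 (E = -½*(-2) = 1)
x = -7 (x = -7*1 = -7)
A = 168026 (A = 244329 - 76303 = 168026)
K = -1/5095 (K = 1/(((-7)²*(-10) - 143*69) + 5262) = 1/((49*(-10) - 9867) + 5262) = 1/((-490 - 9867) + 5262) = 1/(-10357 + 5262) = 1/(-5095) = -1/5095 ≈ -0.00019627)
√(A + K) = √(168026 - 1/5095) = √(856092469/5095) = √4361791129555/5095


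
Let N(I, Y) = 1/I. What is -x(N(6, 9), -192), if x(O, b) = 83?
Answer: -83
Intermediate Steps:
-x(N(6, 9), -192) = -1*83 = -83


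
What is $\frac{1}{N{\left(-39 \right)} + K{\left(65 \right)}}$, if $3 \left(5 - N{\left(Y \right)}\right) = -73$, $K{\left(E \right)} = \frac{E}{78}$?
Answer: $\frac{6}{181} \approx 0.033149$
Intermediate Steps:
$K{\left(E \right)} = \frac{E}{78}$ ($K{\left(E \right)} = E \frac{1}{78} = \frac{E}{78}$)
$N{\left(Y \right)} = \frac{88}{3}$ ($N{\left(Y \right)} = 5 - - \frac{73}{3} = 5 + \frac{73}{3} = \frac{88}{3}$)
$\frac{1}{N{\left(-39 \right)} + K{\left(65 \right)}} = \frac{1}{\frac{88}{3} + \frac{1}{78} \cdot 65} = \frac{1}{\frac{88}{3} + \frac{5}{6}} = \frac{1}{\frac{181}{6}} = \frac{6}{181}$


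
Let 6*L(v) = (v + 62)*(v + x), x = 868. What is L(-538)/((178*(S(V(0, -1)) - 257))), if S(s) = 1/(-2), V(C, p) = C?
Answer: 5236/9167 ≈ 0.57118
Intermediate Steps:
L(v) = (62 + v)*(868 + v)/6 (L(v) = ((v + 62)*(v + 868))/6 = ((62 + v)*(868 + v))/6 = (62 + v)*(868 + v)/6)
S(s) = -1/2
L(-538)/((178*(S(V(0, -1)) - 257))) = (26908/3 + 155*(-538) + (1/6)*(-538)**2)/((178*(-1/2 - 257))) = (26908/3 - 83390 + (1/6)*289444)/((178*(-515/2))) = (26908/3 - 83390 + 144722/3)/(-45835) = -26180*(-1/45835) = 5236/9167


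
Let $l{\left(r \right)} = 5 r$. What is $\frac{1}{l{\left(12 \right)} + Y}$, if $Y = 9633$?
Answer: $\frac{1}{9693} \approx 0.00010317$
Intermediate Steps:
$\frac{1}{l{\left(12 \right)} + Y} = \frac{1}{5 \cdot 12 + 9633} = \frac{1}{60 + 9633} = \frac{1}{9693}$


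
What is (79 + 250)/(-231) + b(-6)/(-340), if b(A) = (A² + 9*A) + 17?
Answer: -15947/11220 ≈ -1.4213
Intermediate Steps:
b(A) = 17 + A² + 9*A
(79 + 250)/(-231) + b(-6)/(-340) = (79 + 250)/(-231) + (17 + (-6)² + 9*(-6))/(-340) = 329*(-1/231) + (17 + 36 - 54)*(-1/340) = -47/33 - 1*(-1/340) = -47/33 + 1/340 = -15947/11220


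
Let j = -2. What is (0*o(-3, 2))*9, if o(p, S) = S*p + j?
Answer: 0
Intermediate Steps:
o(p, S) = -2 + S*p (o(p, S) = S*p - 2 = -2 + S*p)
(0*o(-3, 2))*9 = (0*(-2 + 2*(-3)))*9 = (0*(-2 - 6))*9 = (0*(-8))*9 = 0*9 = 0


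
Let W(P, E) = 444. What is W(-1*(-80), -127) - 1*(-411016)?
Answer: 411460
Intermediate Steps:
W(-1*(-80), -127) - 1*(-411016) = 444 - 1*(-411016) = 444 + 411016 = 411460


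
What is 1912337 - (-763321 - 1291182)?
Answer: 3966840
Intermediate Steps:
1912337 - (-763321 - 1291182) = 1912337 - 1*(-2054503) = 1912337 + 2054503 = 3966840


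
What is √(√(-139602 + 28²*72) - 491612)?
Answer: √(-491612 + I*√83154) ≈ 0.206 + 701.15*I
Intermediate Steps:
√(√(-139602 + 28²*72) - 491612) = √(√(-139602 + 784*72) - 491612) = √(√(-139602 + 56448) - 491612) = √(√(-83154) - 491612) = √(I*√83154 - 491612) = √(-491612 + I*√83154)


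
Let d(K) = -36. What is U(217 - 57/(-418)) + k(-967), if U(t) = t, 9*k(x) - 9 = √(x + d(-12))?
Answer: 4799/22 + I*√1003/9 ≈ 218.14 + 3.5189*I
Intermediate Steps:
k(x) = 1 + √(-36 + x)/9 (k(x) = 1 + √(x - 36)/9 = 1 + √(-36 + x)/9)
U(217 - 57/(-418)) + k(-967) = (217 - 57/(-418)) + (1 + √(-36 - 967)/9) = (217 - 57*(-1)/418) + (1 + √(-1003)/9) = (217 - 1*(-3/22)) + (1 + (I*√1003)/9) = (217 + 3/22) + (1 + I*√1003/9) = 4777/22 + (1 + I*√1003/9) = 4799/22 + I*√1003/9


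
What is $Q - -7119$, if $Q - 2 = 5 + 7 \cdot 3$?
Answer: $7147$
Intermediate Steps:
$Q = 28$ ($Q = 2 + \left(5 + 7 \cdot 3\right) = 2 + \left(5 + 21\right) = 2 + 26 = 28$)
$Q - -7119 = 28 - -7119 = 28 + 7119 = 7147$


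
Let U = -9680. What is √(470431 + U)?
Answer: √460751 ≈ 678.79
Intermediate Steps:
√(470431 + U) = √(470431 - 9680) = √460751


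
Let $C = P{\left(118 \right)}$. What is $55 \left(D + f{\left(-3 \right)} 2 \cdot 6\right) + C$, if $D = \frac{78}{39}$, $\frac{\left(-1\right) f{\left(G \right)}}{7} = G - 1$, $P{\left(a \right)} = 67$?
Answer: $18657$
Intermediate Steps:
$f{\left(G \right)} = 7 - 7 G$ ($f{\left(G \right)} = - 7 \left(G - 1\right) = - 7 \left(-1 + G\right) = 7 - 7 G$)
$D = 2$ ($D = 78 \cdot \frac{1}{39} = 2$)
$C = 67$
$55 \left(D + f{\left(-3 \right)} 2 \cdot 6\right) + C = 55 \left(2 + \left(7 - -21\right) 2 \cdot 6\right) + 67 = 55 \left(2 + \left(7 + 21\right) 2 \cdot 6\right) + 67 = 55 \left(2 + 28 \cdot 2 \cdot 6\right) + 67 = 55 \left(2 + 56 \cdot 6\right) + 67 = 55 \left(2 + 336\right) + 67 = 55 \cdot 338 + 67 = 18590 + 67 = 18657$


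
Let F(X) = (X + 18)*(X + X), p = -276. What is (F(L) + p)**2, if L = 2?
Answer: 38416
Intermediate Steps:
F(X) = 2*X*(18 + X) (F(X) = (18 + X)*(2*X) = 2*X*(18 + X))
(F(L) + p)**2 = (2*2*(18 + 2) - 276)**2 = (2*2*20 - 276)**2 = (80 - 276)**2 = (-196)**2 = 38416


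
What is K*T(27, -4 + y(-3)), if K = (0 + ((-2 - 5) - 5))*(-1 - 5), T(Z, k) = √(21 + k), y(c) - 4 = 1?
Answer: 72*√22 ≈ 337.71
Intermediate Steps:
y(c) = 5 (y(c) = 4 + 1 = 5)
K = 72 (K = (0 + (-7 - 5))*(-6) = (0 - 12)*(-6) = -12*(-6) = 72)
K*T(27, -4 + y(-3)) = 72*√(21 + (-4 + 5)) = 72*√(21 + 1) = 72*√22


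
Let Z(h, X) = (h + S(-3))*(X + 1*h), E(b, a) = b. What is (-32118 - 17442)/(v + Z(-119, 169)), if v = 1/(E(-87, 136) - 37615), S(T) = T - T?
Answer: 1868511120/224326901 ≈ 8.3294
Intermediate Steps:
S(T) = 0
v = -1/37702 (v = 1/(-87 - 37615) = 1/(-37702) = -1/37702 ≈ -2.6524e-5)
Z(h, X) = h*(X + h) (Z(h, X) = (h + 0)*(X + 1*h) = h*(X + h))
(-32118 - 17442)/(v + Z(-119, 169)) = (-32118 - 17442)/(-1/37702 - 119*(169 - 119)) = -49560/(-1/37702 - 119*50) = -49560/(-1/37702 - 5950) = -49560/(-224326901/37702) = -49560*(-37702/224326901) = 1868511120/224326901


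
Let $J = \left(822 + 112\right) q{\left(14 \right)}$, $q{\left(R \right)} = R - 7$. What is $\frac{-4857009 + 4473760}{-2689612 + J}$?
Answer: $\frac{383249}{2683074} \approx 0.14284$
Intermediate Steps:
$q{\left(R \right)} = -7 + R$
$J = 6538$ ($J = \left(822 + 112\right) \left(-7 + 14\right) = 934 \cdot 7 = 6538$)
$\frac{-4857009 + 4473760}{-2689612 + J} = \frac{-4857009 + 4473760}{-2689612 + 6538} = - \frac{383249}{-2683074} = \left(-383249\right) \left(- \frac{1}{2683074}\right) = \frac{383249}{2683074}$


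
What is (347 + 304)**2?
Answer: 423801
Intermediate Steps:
(347 + 304)**2 = 651**2 = 423801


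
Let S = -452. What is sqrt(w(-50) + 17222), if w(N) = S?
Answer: sqrt(16770) ≈ 129.50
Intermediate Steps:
w(N) = -452
sqrt(w(-50) + 17222) = sqrt(-452 + 17222) = sqrt(16770)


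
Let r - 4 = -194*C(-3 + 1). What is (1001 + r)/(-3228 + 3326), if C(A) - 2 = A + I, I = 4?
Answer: 229/98 ≈ 2.3367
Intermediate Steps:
C(A) = 6 + A (C(A) = 2 + (A + 4) = 2 + (4 + A) = 6 + A)
r = -772 (r = 4 - 194*(6 + (-3 + 1)) = 4 - 194*(6 - 2) = 4 - 194*4 = 4 - 776 = -772)
(1001 + r)/(-3228 + 3326) = (1001 - 772)/(-3228 + 3326) = 229/98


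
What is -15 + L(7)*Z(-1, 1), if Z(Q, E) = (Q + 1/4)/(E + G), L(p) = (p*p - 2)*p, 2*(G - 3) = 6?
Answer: -201/4 ≈ -50.250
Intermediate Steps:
G = 6 (G = 3 + (½)*6 = 3 + 3 = 6)
L(p) = p*(-2 + p²) (L(p) = (p² - 2)*p = (-2 + p²)*p = p*(-2 + p²))
Z(Q, E) = (¼ + Q)/(6 + E) (Z(Q, E) = (Q + 1/4)/(E + 6) = (Q + ¼)/(6 + E) = (¼ + Q)/(6 + E))
-15 + L(7)*Z(-1, 1) = -15 + (7*(-2 + 7²))*((¼ - 1)/(6 + 1)) = -15 + (7*(-2 + 49))*(-¾/7) = -15 + (7*47)*((⅐)*(-¾)) = -15 + 329*(-3/28) = -15 - 141/4 = -201/4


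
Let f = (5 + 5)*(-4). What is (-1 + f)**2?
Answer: 1681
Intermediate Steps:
f = -40 (f = 10*(-4) = -40)
(-1 + f)**2 = (-1 - 40)**2 = (-41)**2 = 1681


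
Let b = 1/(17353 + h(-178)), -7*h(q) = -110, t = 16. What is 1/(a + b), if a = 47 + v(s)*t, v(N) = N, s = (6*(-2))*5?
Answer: -121581/111003446 ≈ -0.0010953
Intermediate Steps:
s = -60 (s = -12*5 = -60)
h(q) = 110/7 (h(q) = -⅐*(-110) = 110/7)
a = -913 (a = 47 - 60*16 = 47 - 960 = -913)
b = 7/121581 (b = 1/(17353 + 110/7) = 1/(121581/7) = 7/121581 ≈ 5.7575e-5)
1/(a + b) = 1/(-913 + 7/121581) = 1/(-111003446/121581) = -121581/111003446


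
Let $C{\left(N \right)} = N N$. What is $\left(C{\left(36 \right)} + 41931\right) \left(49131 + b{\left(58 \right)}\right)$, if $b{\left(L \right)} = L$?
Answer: $2126292903$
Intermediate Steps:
$C{\left(N \right)} = N^{2}$
$\left(C{\left(36 \right)} + 41931\right) \left(49131 + b{\left(58 \right)}\right) = \left(36^{2} + 41931\right) \left(49131 + 58\right) = \left(1296 + 41931\right) 49189 = 43227 \cdot 49189 = 2126292903$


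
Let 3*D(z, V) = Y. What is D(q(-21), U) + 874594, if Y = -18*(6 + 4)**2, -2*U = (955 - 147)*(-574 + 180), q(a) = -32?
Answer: 873994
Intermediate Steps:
U = 159176 (U = -(955 - 147)*(-574 + 180)/2 = -404*(-394) = -1/2*(-318352) = 159176)
Y = -1800 (Y = -18*10**2 = -18*100 = -1800)
D(z, V) = -600 (D(z, V) = (1/3)*(-1800) = -600)
D(q(-21), U) + 874594 = -600 + 874594 = 873994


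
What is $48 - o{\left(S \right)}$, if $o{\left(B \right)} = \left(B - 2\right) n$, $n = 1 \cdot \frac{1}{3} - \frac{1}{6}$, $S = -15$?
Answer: $\frac{305}{6} \approx 50.833$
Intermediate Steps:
$n = \frac{1}{6}$ ($n = 1 \cdot \frac{1}{3} - \frac{1}{6} = \frac{1}{3} - \frac{1}{6} = \frac{1}{6} \approx 0.16667$)
$o{\left(B \right)} = - \frac{1}{3} + \frac{B}{6}$ ($o{\left(B \right)} = \left(B - 2\right) \frac{1}{6} = \left(-2 + B\right) \frac{1}{6} = - \frac{1}{3} + \frac{B}{6}$)
$48 - o{\left(S \right)} = 48 - \left(- \frac{1}{3} + \frac{1}{6} \left(-15\right)\right) = 48 - \left(- \frac{1}{3} - \frac{5}{2}\right) = 48 - - \frac{17}{6} = 48 + \frac{17}{6} = \frac{305}{6}$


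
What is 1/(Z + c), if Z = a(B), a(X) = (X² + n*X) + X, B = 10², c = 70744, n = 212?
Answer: 1/102044 ≈ 9.7997e-6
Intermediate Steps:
B = 100
a(X) = X² + 213*X (a(X) = (X² + 212*X) + X = X² + 213*X)
Z = 31300 (Z = 100*(213 + 100) = 100*313 = 31300)
1/(Z + c) = 1/(31300 + 70744) = 1/102044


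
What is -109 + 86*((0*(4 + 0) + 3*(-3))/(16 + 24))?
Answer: -2567/20 ≈ -128.35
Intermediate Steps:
-109 + 86*((0*(4 + 0) + 3*(-3))/(16 + 24)) = -109 + 86*((0*4 - 9)/40) = -109 + 86*((0 - 9)*(1/40)) = -109 + 86*(-9*1/40) = -109 + 86*(-9/40) = -109 - 387/20 = -2567/20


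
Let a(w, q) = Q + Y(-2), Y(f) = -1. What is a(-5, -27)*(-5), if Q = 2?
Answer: -5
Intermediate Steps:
a(w, q) = 1 (a(w, q) = 2 - 1 = 1)
a(-5, -27)*(-5) = 1*(-5) = -5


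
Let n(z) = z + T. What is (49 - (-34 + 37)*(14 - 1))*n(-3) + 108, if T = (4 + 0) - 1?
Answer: 108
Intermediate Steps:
T = 3 (T = 4 - 1 = 3)
n(z) = 3 + z (n(z) = z + 3 = 3 + z)
(49 - (-34 + 37)*(14 - 1))*n(-3) + 108 = (49 - (-34 + 37)*(14 - 1))*(3 - 3) + 108 = (49 - 3*13)*0 + 108 = (49 - 1*39)*0 + 108 = (49 - 39)*0 + 108 = 10*0 + 108 = 0 + 108 = 108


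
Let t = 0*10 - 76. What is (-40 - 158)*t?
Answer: 15048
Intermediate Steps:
t = -76 (t = 0 - 76 = -76)
(-40 - 158)*t = (-40 - 158)*(-76) = -198*(-76) = 15048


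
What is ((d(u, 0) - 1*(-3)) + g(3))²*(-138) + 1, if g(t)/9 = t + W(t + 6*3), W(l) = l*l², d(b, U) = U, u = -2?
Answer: -959383954457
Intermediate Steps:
W(l) = l³
g(t) = 9*t + 9*(18 + t)³ (g(t) = 9*(t + (t + 6*3)³) = 9*(t + (t + 18)³) = 9*(t + (18 + t)³) = 9*t + 9*(18 + t)³)
((d(u, 0) - 1*(-3)) + g(3))²*(-138) + 1 = ((0 - 1*(-3)) + (9*3 + 9*(18 + 3)³))²*(-138) + 1 = ((0 + 3) + (27 + 9*21³))²*(-138) + 1 = (3 + (27 + 9*9261))²*(-138) + 1 = (3 + (27 + 83349))²*(-138) + 1 = (3 + 83376)²*(-138) + 1 = 83379²*(-138) + 1 = 6952057641*(-138) + 1 = -959383954458 + 1 = -959383954457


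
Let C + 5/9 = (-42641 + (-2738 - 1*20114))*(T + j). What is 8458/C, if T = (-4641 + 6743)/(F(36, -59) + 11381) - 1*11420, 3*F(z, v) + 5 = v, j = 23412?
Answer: -2594161638/240892100047933 ≈ -1.0769e-5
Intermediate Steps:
F(z, v) = -5/3 + v/3
T = -389175874/34079 (T = (-4641 + 6743)/((-5/3 + (⅓)*(-59)) + 11381) - 1*11420 = 2102/((-5/3 - 59/3) + 11381) - 11420 = 2102/(-64/3 + 11381) - 11420 = 2102/(34079/3) - 11420 = 2102*(3/34079) - 11420 = 6306/34079 - 11420 = -389175874/34079 ≈ -11420.)
C = -240892100047933/306711 (C = -5/9 + (-42641 + (-2738 - 1*20114))*(-389175874/34079 + 23412) = -5/9 + (-42641 + (-2738 - 20114))*(408681674/34079) = -5/9 + (-42641 - 22852)*(408681674/34079) = -5/9 - 65493*408681674/34079 = -5/9 - 26765788875282/34079 = -240892100047933/306711 ≈ -7.8540e+8)
8458/C = 8458/(-240892100047933/306711) = 8458*(-306711/240892100047933) = -2594161638/240892100047933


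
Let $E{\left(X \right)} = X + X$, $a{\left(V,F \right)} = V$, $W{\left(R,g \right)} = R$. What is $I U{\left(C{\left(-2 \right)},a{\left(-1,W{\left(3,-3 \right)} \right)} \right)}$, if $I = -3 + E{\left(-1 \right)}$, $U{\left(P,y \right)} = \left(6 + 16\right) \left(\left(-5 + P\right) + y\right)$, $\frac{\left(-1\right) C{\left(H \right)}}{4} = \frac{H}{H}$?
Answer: $1100$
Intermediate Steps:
$C{\left(H \right)} = -4$ ($C{\left(H \right)} = - 4 \frac{H}{H} = \left(-4\right) 1 = -4$)
$E{\left(X \right)} = 2 X$
$U{\left(P,y \right)} = -110 + 22 P + 22 y$ ($U{\left(P,y \right)} = 22 \left(-5 + P + y\right) = -110 + 22 P + 22 y$)
$I = -5$ ($I = -3 + 2 \left(-1\right) = -3 - 2 = -5$)
$I U{\left(C{\left(-2 \right)},a{\left(-1,W{\left(3,-3 \right)} \right)} \right)} = - 5 \left(-110 + 22 \left(-4\right) + 22 \left(-1\right)\right) = - 5 \left(-110 - 88 - 22\right) = \left(-5\right) \left(-220\right) = 1100$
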